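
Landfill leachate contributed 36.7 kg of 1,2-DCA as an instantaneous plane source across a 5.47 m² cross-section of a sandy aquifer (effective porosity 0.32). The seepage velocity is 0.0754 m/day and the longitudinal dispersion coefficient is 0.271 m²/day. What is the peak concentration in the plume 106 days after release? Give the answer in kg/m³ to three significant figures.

The peak of an instantaneous 1D plume sits at x = vt; there the Gaussian factor is 1 and C_max = M/(n_e·A·√(4πDt)), where n_e·A is the pore area the mass is dissolved in.
√(4πDt) = √(4π × 0.271 × 106) = 19.00 m, so C_max = 36.7/(0.32 × 5.47 × 19.00) = 1.10 kg/m³.

1.10 kg/m³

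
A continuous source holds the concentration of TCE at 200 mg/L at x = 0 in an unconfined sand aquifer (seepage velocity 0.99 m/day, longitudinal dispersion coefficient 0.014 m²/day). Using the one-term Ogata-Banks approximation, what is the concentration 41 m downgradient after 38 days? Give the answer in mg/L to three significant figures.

0.105 mg/L

For a continuous step input, C/C₀ ≈ ½·erfc((x−vt)/(2√(Dt))).
vt = 0.99 × 38 = 37.62 m and 2√(Dt) = 2√(0.014 × 38) = 1.459 m.
Argument (x−vt)/(2√(Dt)) = (41 − 37.62)/1.459 = 2.317; ½·erfc(2.317) = 0.0005251.
C = 200 × 0.0005251 = 0.105 mg/L.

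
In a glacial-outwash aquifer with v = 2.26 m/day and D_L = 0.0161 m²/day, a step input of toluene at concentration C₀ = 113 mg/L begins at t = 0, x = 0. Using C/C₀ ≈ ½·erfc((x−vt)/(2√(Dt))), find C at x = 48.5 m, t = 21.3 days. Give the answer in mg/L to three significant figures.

For a continuous step input, C/C₀ ≈ ½·erfc((x−vt)/(2√(Dt))).
vt = 2.26 × 21.3 = 48.138 m and 2√(Dt) = 2√(0.0161 × 21.3) = 1.171 m.
Argument (x−vt)/(2√(Dt)) = (48.5 − 48.138)/1.171 = 0.3091; ½·erfc(0.3091) = 0.3310.
C = 113 × 0.3310 = 37.4 mg/L.

37.4 mg/L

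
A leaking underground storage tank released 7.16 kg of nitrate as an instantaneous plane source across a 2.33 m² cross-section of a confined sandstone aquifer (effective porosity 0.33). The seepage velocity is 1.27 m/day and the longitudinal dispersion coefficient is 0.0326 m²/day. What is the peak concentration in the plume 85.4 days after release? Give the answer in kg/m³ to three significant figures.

The peak of an instantaneous 1D plume sits at x = vt; there the Gaussian factor is 1 and C_max = M/(n_e·A·√(4πDt)), where n_e·A is the pore area the mass is dissolved in.
√(4πDt) = √(4π × 0.0326 × 85.4) = 5.915 m, so C_max = 7.16/(0.33 × 2.33 × 5.915) = 1.57 kg/m³.

1.57 kg/m³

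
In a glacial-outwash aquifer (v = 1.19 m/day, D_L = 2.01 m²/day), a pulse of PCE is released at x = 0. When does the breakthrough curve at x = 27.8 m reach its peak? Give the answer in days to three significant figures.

22.0 days

For the 1D instantaneous-source solution, setting ∂C/∂t = 0 at fixed x gives v²t² + 2Dt − x² = 0, so t = (√(D² + v²x²) − D)/v².
√(D² + v²x²) = √(2.01² + 1.19² × 27.8²) = 33.14; v² = 1.4161.
t = (33.14 − 2.01)/1.4161 = 22.0 days (vs. the pure-advection estimate x/v = 23.4 d).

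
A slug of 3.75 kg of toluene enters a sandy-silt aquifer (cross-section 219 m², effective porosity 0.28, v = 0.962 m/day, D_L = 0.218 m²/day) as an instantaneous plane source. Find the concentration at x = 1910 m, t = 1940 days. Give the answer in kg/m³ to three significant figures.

0.000271 kg/m³

For an instantaneous plane source, C(x,t) = M/(n_e·A·√(4πDt)) · exp(−(x−vt)²/(4Dt)), with n_e·A the pore (flow) area.
Plume center vt = 0.962 × 1940 = 1866.28 m, so the well at 1910 m is 43.72 m downgradient of the peak.
√(4πDt) = 72.90 m, giving peak height M/(n_e·A·√(4πDt)) = 3.75/(0.28 × 219 × 72.90) = 0.0008389 kg/m³.
(x−vt)²/(4Dt) = (43.72)²/(4 × 0.218 × 1940) = 1.130; exp(−1.130) = 0.3230.
C = 0.0008389 × 0.3230 = 0.000271 kg/m³.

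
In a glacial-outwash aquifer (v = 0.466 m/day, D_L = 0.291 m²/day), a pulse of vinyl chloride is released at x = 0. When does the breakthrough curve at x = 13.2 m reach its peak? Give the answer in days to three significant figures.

For the 1D instantaneous-source solution, setting ∂C/∂t = 0 at fixed x gives v²t² + 2Dt − x² = 0, so t = (√(D² + v²x²) − D)/v².
√(D² + v²x²) = √(0.291² + 0.466² × 13.2²) = 6.158; v² = 0.217156.
t = (6.158 − 0.291)/0.217156 = 27.0 days (vs. the pure-advection estimate x/v = 28.3 d).

27.0 days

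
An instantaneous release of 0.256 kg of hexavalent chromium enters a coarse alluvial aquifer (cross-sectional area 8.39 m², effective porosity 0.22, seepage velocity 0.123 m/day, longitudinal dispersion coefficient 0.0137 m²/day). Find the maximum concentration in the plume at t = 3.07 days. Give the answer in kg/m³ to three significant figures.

0.191 kg/m³

The peak of an instantaneous 1D plume sits at x = vt; there the Gaussian factor is 1 and C_max = M/(n_e·A·√(4πDt)), where n_e·A is the pore area the mass is dissolved in.
√(4πDt) = √(4π × 0.0137 × 3.07) = 0.7270 m, so C_max = 0.256/(0.22 × 8.39 × 0.7270) = 0.191 kg/m³.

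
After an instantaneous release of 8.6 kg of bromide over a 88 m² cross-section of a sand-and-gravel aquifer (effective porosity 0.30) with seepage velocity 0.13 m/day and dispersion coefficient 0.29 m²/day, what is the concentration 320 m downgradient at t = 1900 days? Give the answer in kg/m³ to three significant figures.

0.000349 kg/m³

For an instantaneous plane source, C(x,t) = M/(n_e·A·√(4πDt)) · exp(−(x−vt)²/(4Dt)), with n_e·A the pore (flow) area.
Plume center vt = 0.13 × 1900 = 247 m, so the well at 320 m is 73 m downgradient of the peak.
√(4πDt) = 83.21 m, giving peak height M/(n_e·A·√(4πDt)) = 8.6/(0.30 × 88 × 83.21) = 0.003915 kg/m³.
(x−vt)²/(4Dt) = (73)²/(4 × 0.29 × 1900) = 2.418; exp(−2.418) = 0.08910.
C = 0.003915 × 0.08910 = 0.000349 kg/m³.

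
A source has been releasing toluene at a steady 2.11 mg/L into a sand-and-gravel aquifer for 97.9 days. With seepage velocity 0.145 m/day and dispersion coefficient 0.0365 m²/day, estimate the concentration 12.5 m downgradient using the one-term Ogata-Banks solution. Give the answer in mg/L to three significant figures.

1.56 mg/L

For a continuous step input, C/C₀ ≈ ½·erfc((x−vt)/(2√(Dt))).
vt = 0.145 × 97.9 = 14.1955 m and 2√(Dt) = 2√(0.0365 × 97.9) = 3.781 m.
Argument (x−vt)/(2√(Dt)) = (12.5 − 14.1955)/3.781 = -0.4484; ½·erfc(-0.4484) = 0.7370.
C = 2.11 × 0.7370 = 1.56 mg/L.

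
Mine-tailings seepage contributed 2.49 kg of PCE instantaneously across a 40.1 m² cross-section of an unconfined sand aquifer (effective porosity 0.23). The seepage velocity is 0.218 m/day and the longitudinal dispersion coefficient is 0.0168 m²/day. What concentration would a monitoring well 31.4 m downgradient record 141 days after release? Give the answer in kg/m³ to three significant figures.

0.0472 kg/m³

For an instantaneous plane source, C(x,t) = M/(n_e·A·√(4πDt)) · exp(−(x−vt)²/(4Dt)), with n_e·A the pore (flow) area.
Plume center vt = 0.218 × 141 = 30.738 m, so the well at 31.4 m is 0.662 m downgradient of the peak.
√(4πDt) = 5.456 m, giving peak height M/(n_e·A·√(4πDt)) = 2.49/(0.23 × 40.1 × 5.456) = 0.04948 kg/m³.
(x−vt)²/(4Dt) = (0.662)²/(4 × 0.0168 × 141) = 0.04625; exp(−0.04625) = 0.9548.
C = 0.04948 × 0.9548 = 0.0472 kg/m³.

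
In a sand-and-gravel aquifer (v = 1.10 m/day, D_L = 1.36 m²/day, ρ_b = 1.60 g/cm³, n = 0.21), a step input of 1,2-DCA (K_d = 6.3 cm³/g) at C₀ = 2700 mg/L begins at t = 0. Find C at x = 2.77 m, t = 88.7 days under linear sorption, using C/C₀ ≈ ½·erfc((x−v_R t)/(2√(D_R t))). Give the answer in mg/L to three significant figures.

Retardation factor R = 1 + ρ_b·K_d/n = 1 + 1.60 × 6.3/0.21 = 49.00.
Sorption retards both mechanisms: v_R = v/R = 0.02245 m/day, D_R = D/R = 0.02776 m²/day.
v_R·t = 0.02245 × 88.7 = 1.991315 m; 2√(D_R t) = 3.138 m; argument = (2.77 − 1.991315)/3.138 = 0.2481.
C = C₀ × ½·erfc(0.2481) = 2700 × 0.3628 = 980 mg/L.

980 mg/L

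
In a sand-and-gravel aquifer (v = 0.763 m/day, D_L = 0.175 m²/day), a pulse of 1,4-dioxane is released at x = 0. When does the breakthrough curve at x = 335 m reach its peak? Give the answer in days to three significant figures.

For the 1D instantaneous-source solution, setting ∂C/∂t = 0 at fixed x gives v²t² + 2Dt − x² = 0, so t = (√(D² + v²x²) − D)/v².
√(D² + v²x²) = √(0.175² + 0.763² × 335²) = 255.6; v² = 0.582169.
t = (255.6 − 0.175)/0.582169 = 439 days (vs. the pure-advection estimate x/v = 439 d).

439 days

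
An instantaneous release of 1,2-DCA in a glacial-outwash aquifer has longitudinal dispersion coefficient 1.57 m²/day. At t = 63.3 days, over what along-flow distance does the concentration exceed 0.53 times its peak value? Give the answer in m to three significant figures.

The plume is Gaussian with σ = √(2Dt) = √(2 × 1.57 × 63.3) = 14.10 m.
C/C_peak = exp(−Δx²/(2σ²)) = 0.53 ⇒ Δx = σ·√(−2 ln 0.53) = 14.10 × 1.127 = 15.89 m.
Width = 2Δx = 31.8 m.

31.8 m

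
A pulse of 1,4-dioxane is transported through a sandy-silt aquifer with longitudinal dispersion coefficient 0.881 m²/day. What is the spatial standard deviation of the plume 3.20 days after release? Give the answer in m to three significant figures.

2.37 m

Dispersive spreading gives a Gaussian with σ² = 2Dt; advection only shifts the center.
σ = √(2 × 0.881 × 3.20) = 2.37 m.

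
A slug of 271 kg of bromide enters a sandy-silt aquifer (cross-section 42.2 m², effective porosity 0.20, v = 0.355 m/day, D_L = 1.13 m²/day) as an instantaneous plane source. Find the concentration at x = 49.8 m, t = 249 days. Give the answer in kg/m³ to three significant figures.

For an instantaneous plane source, C(x,t) = M/(n_e·A·√(4πDt)) · exp(−(x−vt)²/(4Dt)), with n_e·A the pore (flow) area.
Plume center vt = 0.355 × 249 = 88.395 m, so the well at 49.8 m is 38.595 m upgradient of the peak.
√(4πDt) = 59.46 m, giving peak height M/(n_e·A·√(4πDt)) = 271/(0.20 × 42.2 × 59.46) = 0.5400 kg/m³.
(x−vt)²/(4Dt) = (-38.595)²/(4 × 1.13 × 249) = 1.324; exp(−1.324) = 0.2661.
C = 0.5400 × 0.2661 = 0.144 kg/m³.

0.144 kg/m³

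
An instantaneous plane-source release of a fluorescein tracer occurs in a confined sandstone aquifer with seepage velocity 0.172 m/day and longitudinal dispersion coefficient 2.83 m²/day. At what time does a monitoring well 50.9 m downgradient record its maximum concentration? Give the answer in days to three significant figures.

215 days

For the 1D instantaneous-source solution, setting ∂C/∂t = 0 at fixed x gives v²t² + 2Dt − x² = 0, so t = (√(D² + v²x²) − D)/v².
√(D² + v²x²) = √(2.83² + 0.172² × 50.9²) = 9.201; v² = 0.029584.
t = (9.201 − 2.83)/0.029584 = 215 days (vs. the pure-advection estimate x/v = 296 d).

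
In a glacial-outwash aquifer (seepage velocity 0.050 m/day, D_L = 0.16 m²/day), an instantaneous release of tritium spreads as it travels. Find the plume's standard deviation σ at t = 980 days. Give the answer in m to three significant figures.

17.7 m

Dispersive spreading gives a Gaussian with σ² = 2Dt; advection only shifts the center.
σ = √(2 × 0.16 × 980) = 17.7 m.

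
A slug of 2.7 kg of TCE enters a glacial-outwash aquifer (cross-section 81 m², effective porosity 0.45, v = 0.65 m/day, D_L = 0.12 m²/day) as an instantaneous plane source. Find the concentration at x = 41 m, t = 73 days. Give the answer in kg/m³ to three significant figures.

For an instantaneous plane source, C(x,t) = M/(n_e·A·√(4πDt)) · exp(−(x−vt)²/(4Dt)), with n_e·A the pore (flow) area.
Plume center vt = 0.65 × 73 = 47.45 m, so the well at 41 m is 6.45 m upgradient of the peak.
√(4πDt) = 10.49 m, giving peak height M/(n_e·A·√(4πDt)) = 2.7/(0.45 × 81 × 10.49) = 0.007061 kg/m³.
(x−vt)²/(4Dt) = (-6.45)²/(4 × 0.12 × 73) = 1.187; exp(−1.187) = 0.3051.
C = 0.007061 × 0.3051 = 0.00215 kg/m³.

0.00215 kg/m³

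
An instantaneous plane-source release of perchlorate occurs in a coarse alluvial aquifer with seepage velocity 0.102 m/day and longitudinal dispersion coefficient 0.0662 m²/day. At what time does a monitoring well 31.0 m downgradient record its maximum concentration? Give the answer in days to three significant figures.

298 days

For the 1D instantaneous-source solution, setting ∂C/∂t = 0 at fixed x gives v²t² + 2Dt − x² = 0, so t = (√(D² + v²x²) − D)/v².
√(D² + v²x²) = √(0.0662² + 0.102² × 31.0²) = 3.163; v² = 0.010404.
t = (3.163 − 0.0662)/0.010404 = 298 days (vs. the pure-advection estimate x/v = 304 d).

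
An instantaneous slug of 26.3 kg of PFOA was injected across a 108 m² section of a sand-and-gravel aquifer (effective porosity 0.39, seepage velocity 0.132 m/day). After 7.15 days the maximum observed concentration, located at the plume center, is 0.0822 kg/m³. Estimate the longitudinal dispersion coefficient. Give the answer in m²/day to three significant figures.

0.642 m²/day

At the plume center C_max = M/(n_e·A·√(4πDt)), so D = M²/(4πt·(n_e·A·C_max)²).
n_e·A·C_max = 0.39 × 108 × 0.0822 = 3.462 kg/m.
D = 26.3²/(4π × 7.15 × 3.462²) = 0.642 m²/day.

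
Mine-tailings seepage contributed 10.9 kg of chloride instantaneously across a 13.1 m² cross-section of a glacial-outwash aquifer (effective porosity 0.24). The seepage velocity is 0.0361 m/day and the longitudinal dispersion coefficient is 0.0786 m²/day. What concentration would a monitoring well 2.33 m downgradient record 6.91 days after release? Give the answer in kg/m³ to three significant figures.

For an instantaneous plane source, C(x,t) = M/(n_e·A·√(4πDt)) · exp(−(x−vt)²/(4Dt)), with n_e·A the pore (flow) area.
Plume center vt = 0.0361 × 6.91 = 0.249451 m, so the well at 2.33 m is 2.080549 m downgradient of the peak.
√(4πDt) = 2.612 m, giving peak height M/(n_e·A·√(4πDt)) = 10.9/(0.24 × 13.1 × 2.612) = 1.327 kg/m³.
(x−vt)²/(4Dt) = (2.080549)²/(4 × 0.0786 × 6.91) = 1.992; exp(−1.992) = 0.1364.
C = 1.327 × 0.1364 = 0.181 kg/m³.

0.181 kg/m³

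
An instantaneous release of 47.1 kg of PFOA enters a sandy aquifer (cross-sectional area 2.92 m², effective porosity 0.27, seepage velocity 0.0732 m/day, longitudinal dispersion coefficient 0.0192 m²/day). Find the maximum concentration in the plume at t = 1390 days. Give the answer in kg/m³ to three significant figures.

The peak of an instantaneous 1D plume sits at x = vt; there the Gaussian factor is 1 and C_max = M/(n_e·A·√(4πDt)), where n_e·A is the pore area the mass is dissolved in.
√(4πDt) = √(4π × 0.0192 × 1390) = 18.31 m, so C_max = 47.1/(0.27 × 2.92 × 18.31) = 3.26 kg/m³.

3.26 kg/m³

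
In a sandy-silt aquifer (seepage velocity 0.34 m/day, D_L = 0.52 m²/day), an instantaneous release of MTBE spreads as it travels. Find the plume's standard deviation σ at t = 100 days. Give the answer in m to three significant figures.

10.2 m

Dispersive spreading gives a Gaussian with σ² = 2Dt; advection only shifts the center.
σ = √(2 × 0.52 × 100) = 10.2 m.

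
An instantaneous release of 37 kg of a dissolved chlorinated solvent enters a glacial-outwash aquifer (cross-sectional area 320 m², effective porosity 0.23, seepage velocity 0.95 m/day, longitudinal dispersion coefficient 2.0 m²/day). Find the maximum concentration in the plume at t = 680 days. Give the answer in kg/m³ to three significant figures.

The peak of an instantaneous 1D plume sits at x = vt; there the Gaussian factor is 1 and C_max = M/(n_e·A·√(4πDt)), where n_e·A is the pore area the mass is dissolved in.
√(4πDt) = √(4π × 2.0 × 680) = 130.7 m, so C_max = 37/(0.23 × 320 × 130.7) = 0.00385 kg/m³.

0.00385 kg/m³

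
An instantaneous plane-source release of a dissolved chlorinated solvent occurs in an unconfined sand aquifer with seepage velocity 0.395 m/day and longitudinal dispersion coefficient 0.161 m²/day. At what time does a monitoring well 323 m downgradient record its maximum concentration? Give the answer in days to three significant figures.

For the 1D instantaneous-source solution, setting ∂C/∂t = 0 at fixed x gives v²t² + 2Dt − x² = 0, so t = (√(D² + v²x²) − D)/v².
√(D² + v²x²) = √(0.161² + 0.395² × 323²) = 127.6; v² = 0.156025.
t = (127.6 − 0.161)/0.156025 = 817 days (vs. the pure-advection estimate x/v = 818 d).

817 days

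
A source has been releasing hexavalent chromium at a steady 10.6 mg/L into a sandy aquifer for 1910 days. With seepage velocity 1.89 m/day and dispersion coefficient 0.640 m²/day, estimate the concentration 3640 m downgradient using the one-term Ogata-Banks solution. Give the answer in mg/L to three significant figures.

2.88 mg/L

For a continuous step input, C/C₀ ≈ ½·erfc((x−vt)/(2√(Dt))).
vt = 1.89 × 1910 = 3609.9 m and 2√(Dt) = 2√(0.640 × 1910) = 69.93 m.
Argument (x−vt)/(2√(Dt)) = (3640 − 3609.9)/69.93 = 0.4304; ½·erfc(0.4304) = 0.2714.
C = 10.6 × 0.2714 = 2.88 mg/L.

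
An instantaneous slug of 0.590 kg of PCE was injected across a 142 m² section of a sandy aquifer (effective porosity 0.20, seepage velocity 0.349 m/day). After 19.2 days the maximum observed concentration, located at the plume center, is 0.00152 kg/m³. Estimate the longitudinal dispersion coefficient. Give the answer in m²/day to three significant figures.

At the plume center C_max = M/(n_e·A·√(4πDt)), so D = M²/(4πt·(n_e·A·C_max)²).
n_e·A·C_max = 0.20 × 142 × 0.00152 = 0.04317 kg/m.
D = 0.590²/(4π × 19.2 × 0.04317²) = 0.774 m²/day.

0.774 m²/day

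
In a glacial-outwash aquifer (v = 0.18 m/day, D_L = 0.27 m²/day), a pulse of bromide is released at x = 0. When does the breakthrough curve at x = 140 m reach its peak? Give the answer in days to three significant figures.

For the 1D instantaneous-source solution, setting ∂C/∂t = 0 at fixed x gives v²t² + 2Dt − x² = 0, so t = (√(D² + v²x²) − D)/v².
√(D² + v²x²) = √(0.27² + 0.18² × 140²) = 25.20; v² = 0.0324.
t = (25.20 − 0.27)/0.0324 = 769 days (vs. the pure-advection estimate x/v = 778 d).

769 days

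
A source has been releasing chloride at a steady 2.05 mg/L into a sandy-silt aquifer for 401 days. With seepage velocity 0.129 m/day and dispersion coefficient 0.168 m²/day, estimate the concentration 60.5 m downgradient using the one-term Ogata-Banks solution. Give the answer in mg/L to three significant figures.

For a continuous step input, C/C₀ ≈ ½·erfc((x−vt)/(2√(Dt))).
vt = 0.129 × 401 = 51.729 m and 2√(Dt) = 2√(0.168 × 401) = 16.42 m.
Argument (x−vt)/(2√(Dt)) = (60.5 − 51.729)/16.42 = 0.5342; ½·erfc(0.5342) = 0.2250.
C = 2.05 × 0.2250 = 0.461 mg/L.

0.461 mg/L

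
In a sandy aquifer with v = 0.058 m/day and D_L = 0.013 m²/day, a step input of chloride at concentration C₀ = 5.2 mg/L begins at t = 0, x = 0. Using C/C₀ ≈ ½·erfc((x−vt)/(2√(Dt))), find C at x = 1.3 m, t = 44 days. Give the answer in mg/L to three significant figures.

4.57 mg/L

For a continuous step input, C/C₀ ≈ ½·erfc((x−vt)/(2√(Dt))).
vt = 0.058 × 44 = 2.552 m and 2√(Dt) = 2√(0.013 × 44) = 1.513 m.
Argument (x−vt)/(2√(Dt)) = (1.3 − 2.552)/1.513 = -0.8275; ½·erfc(-0.8275) = 0.8791.
C = 5.2 × 0.8791 = 4.57 mg/L.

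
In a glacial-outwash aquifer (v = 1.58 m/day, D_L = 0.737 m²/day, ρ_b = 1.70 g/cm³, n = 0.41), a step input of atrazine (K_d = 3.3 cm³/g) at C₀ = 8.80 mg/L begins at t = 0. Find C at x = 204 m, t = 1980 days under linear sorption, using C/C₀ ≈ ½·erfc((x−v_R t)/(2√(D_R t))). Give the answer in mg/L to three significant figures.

Retardation factor R = 1 + ρ_b·K_d/n = 1 + 1.70 × 3.3/0.41 = 14.68.
Sorption retards both mechanisms: v_R = v/R = 0.1076 m/day, D_R = D/R = 0.05020 m²/day.
v_R·t = 0.1076 × 1980 = 213.048 m; 2√(D_R t) = 19.94 m; argument = (204 − 213.048)/19.94 = -0.4538.
C = C₀ × ½·erfc(-0.4538) = 8.80 × 0.7395 = 6.51 mg/L.

6.51 mg/L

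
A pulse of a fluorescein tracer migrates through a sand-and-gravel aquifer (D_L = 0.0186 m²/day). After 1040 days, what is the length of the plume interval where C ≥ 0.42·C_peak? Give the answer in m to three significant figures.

The plume is Gaussian with σ = √(2Dt) = √(2 × 0.0186 × 1040) = 6.220 m.
C/C_peak = exp(−Δx²/(2σ²)) = 0.42 ⇒ Δx = σ·√(−2 ln 0.42) = 6.220 × 1.317 = 8.192 m.
Width = 2Δx = 16.4 m.

16.4 m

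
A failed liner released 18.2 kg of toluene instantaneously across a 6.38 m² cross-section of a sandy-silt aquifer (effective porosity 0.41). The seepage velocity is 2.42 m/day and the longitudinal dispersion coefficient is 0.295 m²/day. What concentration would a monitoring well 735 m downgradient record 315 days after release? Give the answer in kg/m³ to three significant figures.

0.0274 kg/m³

For an instantaneous plane source, C(x,t) = M/(n_e·A·√(4πDt)) · exp(−(x−vt)²/(4Dt)), with n_e·A the pore (flow) area.
Plume center vt = 2.42 × 315 = 762.3 m, so the well at 735 m is 27.3 m upgradient of the peak.
√(4πDt) = 34.17 m, giving peak height M/(n_e·A·√(4πDt)) = 18.2/(0.41 × 6.38 × 34.17) = 0.2036 kg/m³.
(x−vt)²/(4Dt) = (-27.3)²/(4 × 0.295 × 315) = 2.005; exp(−2.005) = 0.1347.
C = 0.2036 × 0.1347 = 0.0274 kg/m³.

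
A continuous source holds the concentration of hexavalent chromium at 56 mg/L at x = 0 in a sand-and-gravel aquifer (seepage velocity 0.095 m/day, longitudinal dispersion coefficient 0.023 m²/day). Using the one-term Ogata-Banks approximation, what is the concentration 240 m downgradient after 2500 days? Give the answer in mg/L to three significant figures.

For a continuous step input, C/C₀ ≈ ½·erfc((x−vt)/(2√(Dt))).
vt = 0.095 × 2500 = 237.5 m and 2√(Dt) = 2√(0.023 × 2500) = 15.17 m.
Argument (x−vt)/(2√(Dt)) = (240 − 237.5)/15.17 = 0.1648; ½·erfc(0.1648) = 0.4079.
C = 56 × 0.4079 = 22.8 mg/L.

22.8 mg/L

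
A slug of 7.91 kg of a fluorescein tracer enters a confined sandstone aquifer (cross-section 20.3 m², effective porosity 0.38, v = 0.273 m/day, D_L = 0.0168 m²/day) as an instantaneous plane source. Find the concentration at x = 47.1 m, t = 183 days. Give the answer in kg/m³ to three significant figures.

0.0849 kg/m³

For an instantaneous plane source, C(x,t) = M/(n_e·A·√(4πDt)) · exp(−(x−vt)²/(4Dt)), with n_e·A the pore (flow) area.
Plume center vt = 0.273 × 183 = 49.959 m, so the well at 47.1 m is 2.859 m upgradient of the peak.
√(4πDt) = 6.216 m, giving peak height M/(n_e·A·√(4πDt)) = 7.91/(0.38 × 20.3 × 6.216) = 0.1650 kg/m³.
(x−vt)²/(4Dt) = (-2.859)²/(4 × 0.0168 × 183) = 0.6647; exp(−0.6647) = 0.5144.
C = 0.1650 × 0.5144 = 0.0849 kg/m³.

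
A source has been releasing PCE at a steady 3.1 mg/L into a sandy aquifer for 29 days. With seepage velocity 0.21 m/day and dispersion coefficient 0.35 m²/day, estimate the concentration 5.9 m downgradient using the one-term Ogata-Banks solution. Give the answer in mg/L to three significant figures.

For a continuous step input, C/C₀ ≈ ½·erfc((x−vt)/(2√(Dt))).
vt = 0.21 × 29 = 6.09 m and 2√(Dt) = 2√(0.35 × 29) = 6.372 m.
Argument (x−vt)/(2√(Dt)) = (5.9 − 6.09)/6.372 = -0.02982; ½·erfc(-0.02982) = 0.5168.
C = 3.1 × 0.5168 = 1.60 mg/L.

1.60 mg/L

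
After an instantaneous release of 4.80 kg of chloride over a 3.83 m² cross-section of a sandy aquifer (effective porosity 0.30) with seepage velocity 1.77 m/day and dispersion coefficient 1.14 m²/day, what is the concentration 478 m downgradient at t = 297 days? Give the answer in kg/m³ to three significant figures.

0.0119 kg/m³

For an instantaneous plane source, C(x,t) = M/(n_e·A·√(4πDt)) · exp(−(x−vt)²/(4Dt)), with n_e·A the pore (flow) area.
Plume center vt = 1.77 × 297 = 525.69 m, so the well at 478 m is 47.69 m upgradient of the peak.
√(4πDt) = 65.23 m, giving peak height M/(n_e·A·√(4πDt)) = 4.80/(0.30 × 3.83 × 65.23) = 0.06404 kg/m³.
(x−vt)²/(4Dt) = (-47.69)²/(4 × 1.14 × 297) = 1.679; exp(−1.679) = 0.1866.
C = 0.06404 × 0.1866 = 0.0119 kg/m³.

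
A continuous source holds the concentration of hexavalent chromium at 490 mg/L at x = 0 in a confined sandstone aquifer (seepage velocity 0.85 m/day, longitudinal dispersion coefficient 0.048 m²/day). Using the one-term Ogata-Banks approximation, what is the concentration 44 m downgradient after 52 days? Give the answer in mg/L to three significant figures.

For a continuous step input, C/C₀ ≈ ½·erfc((x−vt)/(2√(Dt))).
vt = 0.85 × 52 = 44.2 m and 2√(Dt) = 2√(0.048 × 52) = 3.160 m.
Argument (x−vt)/(2√(Dt)) = (44 − 44.2)/3.160 = -0.06329; ½·erfc(-0.06329) = 0.5357.
C = 490 × 0.5357 = 262 mg/L.

262 mg/L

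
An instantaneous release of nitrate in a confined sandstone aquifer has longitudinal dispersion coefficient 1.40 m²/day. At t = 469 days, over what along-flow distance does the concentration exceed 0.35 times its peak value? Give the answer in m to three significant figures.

105 m

The plume is Gaussian with σ = √(2Dt) = √(2 × 1.40 × 469) = 36.24 m.
C/C_peak = exp(−Δx²/(2σ²)) = 0.35 ⇒ Δx = σ·√(−2 ln 0.35) = 36.24 × 1.449 = 52.51 m.
Width = 2Δx = 105 m.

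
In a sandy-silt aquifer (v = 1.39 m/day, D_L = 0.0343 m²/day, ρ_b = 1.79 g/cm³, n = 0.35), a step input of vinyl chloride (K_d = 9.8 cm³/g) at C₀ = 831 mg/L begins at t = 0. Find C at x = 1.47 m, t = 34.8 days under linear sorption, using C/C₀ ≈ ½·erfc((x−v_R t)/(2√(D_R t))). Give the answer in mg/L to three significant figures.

Retardation factor R = 1 + ρ_b·K_d/n = 1 + 1.79 × 9.8/0.35 = 51.12.
Sorption retards both mechanisms: v_R = v/R = 0.02719 m/day, D_R = D/R = 0.0006710 m²/day.
v_R·t = 0.02719 × 34.8 = 0.946212 m; 2√(D_R t) = 0.3056 m; argument = (1.47 − 0.946212)/0.3056 = 1.714.
C = C₀ × ½·erfc(1.714) = 831 × 0.007676 = 6.38 mg/L.

6.38 mg/L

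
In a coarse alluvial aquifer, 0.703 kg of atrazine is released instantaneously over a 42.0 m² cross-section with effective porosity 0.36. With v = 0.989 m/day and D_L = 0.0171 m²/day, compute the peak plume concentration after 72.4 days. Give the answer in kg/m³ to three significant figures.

0.0118 kg/m³

The peak of an instantaneous 1D plume sits at x = vt; there the Gaussian factor is 1 and C_max = M/(n_e·A·√(4πDt)), where n_e·A is the pore area the mass is dissolved in.
√(4πDt) = √(4π × 0.0171 × 72.4) = 3.944 m, so C_max = 0.703/(0.36 × 42.0 × 3.944) = 0.0118 kg/m³.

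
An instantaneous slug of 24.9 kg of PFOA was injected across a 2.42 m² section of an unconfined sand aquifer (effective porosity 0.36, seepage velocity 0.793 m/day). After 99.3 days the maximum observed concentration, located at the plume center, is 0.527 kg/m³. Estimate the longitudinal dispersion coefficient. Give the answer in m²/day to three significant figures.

At the plume center C_max = M/(n_e·A·√(4πDt)), so D = M²/(4πt·(n_e·A·C_max)²).
n_e·A·C_max = 0.36 × 2.42 × 0.527 = 0.4591 kg/m.
D = 24.9²/(4π × 99.3 × 0.4591²) = 2.36 m²/day.

2.36 m²/day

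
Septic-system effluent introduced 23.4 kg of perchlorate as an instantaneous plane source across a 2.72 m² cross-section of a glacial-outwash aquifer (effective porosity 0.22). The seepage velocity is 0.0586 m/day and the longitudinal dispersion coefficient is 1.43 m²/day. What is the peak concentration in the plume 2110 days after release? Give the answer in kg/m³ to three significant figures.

0.201 kg/m³

The peak of an instantaneous 1D plume sits at x = vt; there the Gaussian factor is 1 and C_max = M/(n_e·A·√(4πDt)), where n_e·A is the pore area the mass is dissolved in.
√(4πDt) = √(4π × 1.43 × 2110) = 194.7 m, so C_max = 23.4/(0.22 × 2.72 × 194.7) = 0.201 kg/m³.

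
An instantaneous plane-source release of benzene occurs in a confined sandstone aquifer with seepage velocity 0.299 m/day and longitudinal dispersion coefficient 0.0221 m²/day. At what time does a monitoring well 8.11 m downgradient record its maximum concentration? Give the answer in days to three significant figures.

26.9 days

For the 1D instantaneous-source solution, setting ∂C/∂t = 0 at fixed x gives v²t² + 2Dt − x² = 0, so t = (√(D² + v²x²) − D)/v².
√(D² + v²x²) = √(0.0221² + 0.299² × 8.11²) = 2.425; v² = 0.089401.
t = (2.425 − 0.0221)/0.089401 = 26.9 days (vs. the pure-advection estimate x/v = 27.1 d).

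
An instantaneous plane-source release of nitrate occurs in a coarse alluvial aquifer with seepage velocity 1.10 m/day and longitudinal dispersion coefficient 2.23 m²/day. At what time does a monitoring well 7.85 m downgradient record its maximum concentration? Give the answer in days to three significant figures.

For the 1D instantaneous-source solution, setting ∂C/∂t = 0 at fixed x gives v²t² + 2Dt − x² = 0, so t = (√(D² + v²x²) − D)/v².
√(D² + v²x²) = √(2.23² + 1.10² × 7.85²) = 8.918; v² = 1.21.
t = (8.918 − 2.23)/1.21 = 5.53 days (vs. the pure-advection estimate x/v = 7.14 d).

5.53 days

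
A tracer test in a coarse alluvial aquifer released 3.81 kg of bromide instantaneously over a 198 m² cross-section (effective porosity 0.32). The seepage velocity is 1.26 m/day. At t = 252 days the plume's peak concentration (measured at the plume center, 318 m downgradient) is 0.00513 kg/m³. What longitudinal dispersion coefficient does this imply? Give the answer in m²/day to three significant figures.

At the plume center C_max = M/(n_e·A·√(4πDt)), so D = M²/(4πt·(n_e·A·C_max)²).
n_e·A·C_max = 0.32 × 198 × 0.00513 = 0.3250 kg/m.
D = 3.81²/(4π × 252 × 0.3250²) = 0.0434 m²/day.

0.0434 m²/day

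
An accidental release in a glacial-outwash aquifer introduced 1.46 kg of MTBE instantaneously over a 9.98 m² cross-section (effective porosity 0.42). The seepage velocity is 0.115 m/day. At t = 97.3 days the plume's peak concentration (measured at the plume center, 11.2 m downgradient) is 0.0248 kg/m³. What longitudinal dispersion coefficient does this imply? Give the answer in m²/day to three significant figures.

At the plume center C_max = M/(n_e·A·√(4πDt)), so D = M²/(4πt·(n_e·A·C_max)²).
n_e·A·C_max = 0.42 × 9.98 × 0.0248 = 0.1040 kg/m.
D = 1.46²/(4π × 97.3 × 0.1040²) = 0.161 m²/day.

0.161 m²/day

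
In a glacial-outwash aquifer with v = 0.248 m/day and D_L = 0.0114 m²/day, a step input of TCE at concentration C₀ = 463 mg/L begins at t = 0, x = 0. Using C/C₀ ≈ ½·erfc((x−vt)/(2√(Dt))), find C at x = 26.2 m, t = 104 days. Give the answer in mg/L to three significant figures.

For a continuous step input, C/C₀ ≈ ½·erfc((x−vt)/(2√(Dt))).
vt = 0.248 × 104 = 25.792 m and 2√(Dt) = 2√(0.0114 × 104) = 2.178 m.
Argument (x−vt)/(2√(Dt)) = (26.2 − 25.792)/2.178 = 0.1873; ½·erfc(0.1873) = 0.3956.
C = 463 × 0.3956 = 183 mg/L.

183 mg/L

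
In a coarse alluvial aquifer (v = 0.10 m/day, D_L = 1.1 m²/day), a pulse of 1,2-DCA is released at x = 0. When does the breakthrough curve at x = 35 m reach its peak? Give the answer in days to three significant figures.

For the 1D instantaneous-source solution, setting ∂C/∂t = 0 at fixed x gives v²t² + 2Dt − x² = 0, so t = (√(D² + v²x²) − D)/v².
√(D² + v²x²) = √(1.1² + 0.10² × 35²) = 3.669; v² = 0.01.
t = (3.669 − 1.1)/0.01 = 257 days (vs. the pure-advection estimate x/v = 350 d).

257 days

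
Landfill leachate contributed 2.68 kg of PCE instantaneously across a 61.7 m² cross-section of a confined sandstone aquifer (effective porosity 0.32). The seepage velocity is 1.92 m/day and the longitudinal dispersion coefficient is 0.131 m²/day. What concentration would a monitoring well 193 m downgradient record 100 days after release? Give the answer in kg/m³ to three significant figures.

0.0104 kg/m³

For an instantaneous plane source, C(x,t) = M/(n_e·A·√(4πDt)) · exp(−(x−vt)²/(4Dt)), with n_e·A the pore (flow) area.
Plume center vt = 1.92 × 100 = 192 m, so the well at 193 m is 1 m downgradient of the peak.
√(4πDt) = 12.83 m, giving peak height M/(n_e·A·√(4πDt)) = 2.68/(0.32 × 61.7 × 12.83) = 0.01058 kg/m³.
(x−vt)²/(4Dt) = (1)²/(4 × 0.131 × 100) = 0.01908; exp(−0.01908) = 0.9811.
C = 0.01058 × 0.9811 = 0.0104 kg/m³.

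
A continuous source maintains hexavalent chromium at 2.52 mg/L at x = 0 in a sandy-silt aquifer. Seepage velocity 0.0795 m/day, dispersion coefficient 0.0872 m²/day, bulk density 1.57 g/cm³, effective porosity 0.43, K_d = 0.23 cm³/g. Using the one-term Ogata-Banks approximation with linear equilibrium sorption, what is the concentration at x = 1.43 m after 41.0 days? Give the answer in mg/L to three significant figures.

1.43 mg/L

Retardation factor R = 1 + ρ_b·K_d/n = 1 + 1.57 × 0.23/0.43 = 1.840.
Sorption retards both mechanisms: v_R = v/R = 0.04321 m/day, D_R = D/R = 0.04739 m²/day.
v_R·t = 0.04321 × 41.0 = 1.77161 m; 2√(D_R t) = 2.788 m; argument = (1.43 − 1.77161)/2.788 = -0.1225.
C = C₀ × ½·erfc(-0.1225) = 2.52 × 0.5688 = 1.43 mg/L.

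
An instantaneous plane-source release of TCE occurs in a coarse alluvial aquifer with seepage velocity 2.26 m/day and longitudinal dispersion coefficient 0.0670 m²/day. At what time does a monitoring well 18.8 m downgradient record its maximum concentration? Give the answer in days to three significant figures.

For the 1D instantaneous-source solution, setting ∂C/∂t = 0 at fixed x gives v²t² + 2Dt − x² = 0, so t = (√(D² + v²x²) − D)/v².
√(D² + v²x²) = √(0.0670² + 2.26² × 18.8²) = 42.49; v² = 5.1076.
t = (42.49 − 0.0670)/5.1076 = 8.31 days (vs. the pure-advection estimate x/v = 8.32 d).

8.31 days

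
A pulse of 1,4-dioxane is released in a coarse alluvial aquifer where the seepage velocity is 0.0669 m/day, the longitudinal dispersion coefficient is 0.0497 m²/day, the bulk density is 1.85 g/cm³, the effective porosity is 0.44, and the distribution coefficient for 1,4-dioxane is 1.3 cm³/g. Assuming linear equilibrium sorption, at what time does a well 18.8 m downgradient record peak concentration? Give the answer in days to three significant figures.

1750 days

Retardation factor R = 1 + ρ_b·K_d/n = 1 + 1.85 × 1.3/0.44 = 6.466.
Sorption retards both mechanisms: v_R = v/R = 0.01035 m/day, D_R = D/R = 0.007686 m²/day.
Peak time from v_R²t² + 2D_R t − x² = 0: t = (√(D_R² + v_R²x²) − D_R)/v_R².
√(D_R² + v_R²x²) = √(0.007686² + 0.01035² × 18.8²) = 0.1947; v_R² = 0.0001071.
t = (0.1947 − 0.007686)/0.0001071 = 1750 days.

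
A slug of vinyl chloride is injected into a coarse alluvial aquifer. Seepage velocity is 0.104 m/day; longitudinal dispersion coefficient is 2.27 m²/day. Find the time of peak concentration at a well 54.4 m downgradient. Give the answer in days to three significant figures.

For the 1D instantaneous-source solution, setting ∂C/∂t = 0 at fixed x gives v²t² + 2Dt − x² = 0, so t = (√(D² + v²x²) − D)/v².
√(D² + v²x²) = √(2.27² + 0.104² × 54.4²) = 6.096; v² = 0.010816.
t = (6.096 − 2.27)/0.010816 = 354 days (vs. the pure-advection estimate x/v = 523 d).

354 days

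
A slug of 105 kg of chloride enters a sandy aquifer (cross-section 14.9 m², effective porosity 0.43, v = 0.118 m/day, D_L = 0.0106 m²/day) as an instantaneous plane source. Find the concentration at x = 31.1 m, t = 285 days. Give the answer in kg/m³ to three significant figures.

For an instantaneous plane source, C(x,t) = M/(n_e·A·√(4πDt)) · exp(−(x−vt)²/(4Dt)), with n_e·A the pore (flow) area.
Plume center vt = 0.118 × 285 = 33.63 m, so the well at 31.1 m is 2.53 m upgradient of the peak.
√(4πDt) = 6.161 m, giving peak height M/(n_e·A·√(4πDt)) = 105/(0.43 × 14.9 × 6.161) = 2.660 kg/m³.
(x−vt)²/(4Dt) = (-2.53)²/(4 × 0.0106 × 285) = 0.5297; exp(−0.5297) = 0.5888.
C = 2.660 × 0.5888 = 1.57 kg/m³.

1.57 kg/m³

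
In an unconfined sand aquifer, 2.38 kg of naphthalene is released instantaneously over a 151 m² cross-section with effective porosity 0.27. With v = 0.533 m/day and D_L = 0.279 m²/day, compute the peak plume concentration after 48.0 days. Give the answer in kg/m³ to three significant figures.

0.00450 kg/m³

The peak of an instantaneous 1D plume sits at x = vt; there the Gaussian factor is 1 and C_max = M/(n_e·A·√(4πDt)), where n_e·A is the pore area the mass is dissolved in.
√(4πDt) = √(4π × 0.279 × 48.0) = 12.97 m, so C_max = 2.38/(0.27 × 151 × 12.97) = 0.00450 kg/m³.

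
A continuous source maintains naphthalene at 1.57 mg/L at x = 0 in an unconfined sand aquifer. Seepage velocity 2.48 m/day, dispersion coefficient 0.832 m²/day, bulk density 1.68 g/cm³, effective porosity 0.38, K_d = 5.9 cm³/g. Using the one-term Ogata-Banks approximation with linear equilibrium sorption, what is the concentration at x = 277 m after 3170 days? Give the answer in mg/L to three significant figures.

Retardation factor R = 1 + ρ_b·K_d/n = 1 + 1.68 × 5.9/0.38 = 27.08.
Sorption retards both mechanisms: v_R = v/R = 0.09158 m/day, D_R = D/R = 0.03072 m²/day.
v_R·t = 0.09158 × 3170 = 290.3086 m; 2√(D_R t) = 19.74 m; argument = (277 − 290.3086)/19.74 = -0.6742.
C = C₀ × ½·erfc(-0.6742) = 1.57 × 0.8298 = 1.30 mg/L.

1.30 mg/L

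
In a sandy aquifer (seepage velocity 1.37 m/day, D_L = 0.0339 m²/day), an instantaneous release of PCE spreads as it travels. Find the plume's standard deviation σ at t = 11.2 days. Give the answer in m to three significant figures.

Dispersive spreading gives a Gaussian with σ² = 2Dt; advection only shifts the center.
σ = √(2 × 0.0339 × 11.2) = 0.871 m.

0.871 m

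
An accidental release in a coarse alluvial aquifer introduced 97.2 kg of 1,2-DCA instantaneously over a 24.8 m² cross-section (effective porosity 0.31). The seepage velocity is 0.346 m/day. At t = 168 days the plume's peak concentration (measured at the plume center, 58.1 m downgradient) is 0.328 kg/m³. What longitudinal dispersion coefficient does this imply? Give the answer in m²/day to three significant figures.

At the plume center C_max = M/(n_e·A·√(4πDt)), so D = M²/(4πt·(n_e·A·C_max)²).
n_e·A·C_max = 0.31 × 24.8 × 0.328 = 2.522 kg/m.
D = 97.2²/(4π × 168 × 2.522²) = 0.704 m²/day.

0.704 m²/day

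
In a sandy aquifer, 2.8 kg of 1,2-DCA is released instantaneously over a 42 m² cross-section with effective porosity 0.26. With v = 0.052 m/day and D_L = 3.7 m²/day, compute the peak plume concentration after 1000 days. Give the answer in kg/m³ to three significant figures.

The peak of an instantaneous 1D plume sits at x = vt; there the Gaussian factor is 1 and C_max = M/(n_e·A·√(4πDt)), where n_e·A is the pore area the mass is dissolved in.
√(4πDt) = √(4π × 3.7 × 1000) = 215.6 m, so C_max = 2.8/(0.26 × 42 × 215.6) = 0.00119 kg/m³.

0.00119 kg/m³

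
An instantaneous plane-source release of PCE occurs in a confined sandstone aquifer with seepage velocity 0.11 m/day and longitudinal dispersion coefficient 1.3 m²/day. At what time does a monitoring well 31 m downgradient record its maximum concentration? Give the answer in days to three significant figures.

194 days

For the 1D instantaneous-source solution, setting ∂C/∂t = 0 at fixed x gives v²t² + 2Dt − x² = 0, so t = (√(D² + v²x²) − D)/v².
√(D² + v²x²) = √(1.3² + 0.11² × 31²) = 3.649; v² = 0.0121.
t = (3.649 − 1.3)/0.0121 = 194 days (vs. the pure-advection estimate x/v = 282 d).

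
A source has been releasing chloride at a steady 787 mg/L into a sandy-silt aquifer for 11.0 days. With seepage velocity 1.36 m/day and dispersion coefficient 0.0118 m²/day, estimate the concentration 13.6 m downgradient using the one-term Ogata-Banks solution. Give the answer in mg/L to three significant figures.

784 mg/L

For a continuous step input, C/C₀ ≈ ½·erfc((x−vt)/(2√(Dt))).
vt = 1.36 × 11.0 = 14.96 m and 2√(Dt) = 2√(0.0118 × 11.0) = 0.7206 m.
Argument (x−vt)/(2√(Dt)) = (13.6 − 14.96)/0.7206 = -1.887; ½·erfc(-1.887) = 0.9962.
C = 787 × 0.9962 = 784 mg/L.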